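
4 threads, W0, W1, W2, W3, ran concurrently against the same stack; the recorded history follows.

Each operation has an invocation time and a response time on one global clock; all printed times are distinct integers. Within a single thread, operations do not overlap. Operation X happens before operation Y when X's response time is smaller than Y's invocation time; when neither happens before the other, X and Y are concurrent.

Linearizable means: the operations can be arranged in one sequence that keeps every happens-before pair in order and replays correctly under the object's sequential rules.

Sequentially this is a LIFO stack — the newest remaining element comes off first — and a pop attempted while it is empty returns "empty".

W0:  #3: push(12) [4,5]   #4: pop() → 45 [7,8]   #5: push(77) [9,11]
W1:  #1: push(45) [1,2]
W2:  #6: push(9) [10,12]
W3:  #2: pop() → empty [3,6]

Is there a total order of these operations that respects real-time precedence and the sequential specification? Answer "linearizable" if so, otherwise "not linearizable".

not linearizable

the violation lands at event 6, #2's response at time 6: events 1..5 linearize, events 1..6 do not
checked exhaustively: 2 real-time-consistent orders of 3 completed operations, zero legal stack replays
for example #1, #2, #3 fails at step 2: #2 pop() → empty is not legal there
for example #1, #3, #2 fails at step 3: #2 pop() → empty is not legal there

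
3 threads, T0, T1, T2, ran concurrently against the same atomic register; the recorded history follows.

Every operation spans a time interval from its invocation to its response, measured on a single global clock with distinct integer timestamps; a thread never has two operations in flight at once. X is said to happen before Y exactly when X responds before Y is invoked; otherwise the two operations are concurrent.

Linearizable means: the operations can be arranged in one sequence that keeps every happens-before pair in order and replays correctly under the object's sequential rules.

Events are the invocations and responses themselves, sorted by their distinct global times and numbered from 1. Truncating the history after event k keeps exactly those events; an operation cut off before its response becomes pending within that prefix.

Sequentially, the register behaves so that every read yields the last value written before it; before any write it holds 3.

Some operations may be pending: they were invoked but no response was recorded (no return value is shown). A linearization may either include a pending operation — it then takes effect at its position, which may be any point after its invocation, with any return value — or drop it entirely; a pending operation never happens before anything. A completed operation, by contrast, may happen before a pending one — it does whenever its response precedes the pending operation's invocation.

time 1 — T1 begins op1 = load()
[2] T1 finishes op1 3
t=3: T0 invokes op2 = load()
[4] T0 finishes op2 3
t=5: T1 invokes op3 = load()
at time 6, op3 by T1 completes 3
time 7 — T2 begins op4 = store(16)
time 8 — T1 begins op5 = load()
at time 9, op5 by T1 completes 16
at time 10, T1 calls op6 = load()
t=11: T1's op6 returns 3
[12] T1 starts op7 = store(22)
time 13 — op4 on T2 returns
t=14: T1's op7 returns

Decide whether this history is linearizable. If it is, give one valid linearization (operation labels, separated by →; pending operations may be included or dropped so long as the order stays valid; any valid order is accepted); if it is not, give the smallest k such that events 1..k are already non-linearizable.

prefix check: 1..10 passes, 1..11 fails once op6's time-11 response joins
the sole real-time-consistent order of 5 completed operations fails the atomic register replay
no escape via the 1 pending operation (op4): every completion choice fails
sample order op1, op2, op3, op5, op6 (pending dropped) stalls at step 4 — op5 load() → 16 has no legal effect

not linearizable — minimal violating prefix: 11 events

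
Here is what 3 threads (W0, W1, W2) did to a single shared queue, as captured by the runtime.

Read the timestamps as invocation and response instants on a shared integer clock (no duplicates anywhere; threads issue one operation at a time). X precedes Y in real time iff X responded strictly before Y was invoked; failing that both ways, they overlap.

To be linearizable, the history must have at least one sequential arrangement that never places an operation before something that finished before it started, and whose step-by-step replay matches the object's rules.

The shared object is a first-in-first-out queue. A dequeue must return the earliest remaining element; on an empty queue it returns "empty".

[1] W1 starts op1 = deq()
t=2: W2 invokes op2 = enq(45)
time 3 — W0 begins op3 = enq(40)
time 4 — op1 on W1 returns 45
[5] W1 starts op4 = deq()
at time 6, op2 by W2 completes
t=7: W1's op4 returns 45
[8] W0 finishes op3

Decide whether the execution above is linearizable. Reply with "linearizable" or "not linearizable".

through event 6 a valid linearization exists; event 7 (op4 responding at time 7) ends that
no legal order exists: 3 real-time-consistent candidates over 3 completed queue operations, all rejected
including or dropping the 1 pending operation (op3) in any combination fails
sample order op1, op2, op4 (pending dropped) stalls at step 1 — op1 deq() → 45 has no legal effect
sample order op1, op4, op2 (pending dropped) stalls at step 1 — op1 deq() → 45 has no legal effect

not linearizable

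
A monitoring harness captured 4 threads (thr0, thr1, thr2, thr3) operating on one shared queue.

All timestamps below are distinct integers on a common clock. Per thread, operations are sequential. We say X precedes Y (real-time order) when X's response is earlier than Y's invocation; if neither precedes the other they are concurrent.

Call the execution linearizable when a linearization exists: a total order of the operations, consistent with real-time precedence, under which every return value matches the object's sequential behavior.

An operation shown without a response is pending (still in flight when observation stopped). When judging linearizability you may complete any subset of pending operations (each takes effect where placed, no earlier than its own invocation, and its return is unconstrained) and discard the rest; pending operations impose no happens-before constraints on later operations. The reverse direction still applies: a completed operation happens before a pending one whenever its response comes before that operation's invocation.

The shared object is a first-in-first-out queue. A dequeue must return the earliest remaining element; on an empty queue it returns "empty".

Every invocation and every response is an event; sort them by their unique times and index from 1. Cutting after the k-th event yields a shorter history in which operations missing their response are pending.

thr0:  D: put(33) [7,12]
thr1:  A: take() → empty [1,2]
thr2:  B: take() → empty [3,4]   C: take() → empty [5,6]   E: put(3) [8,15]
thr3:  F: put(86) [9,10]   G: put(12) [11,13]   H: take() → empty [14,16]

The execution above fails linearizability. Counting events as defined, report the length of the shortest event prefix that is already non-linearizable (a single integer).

events 1..15 are still linearizable — one witness is A, B, C, D, E, F, G:
1. A take() → empty, leaving queue <>
2. B take() → empty, leaving queue <>
3. C take() → empty, leaving queue <>
4. D put(33), leaving queue <33>
5. E put(3), leaving queue <33,3>
6. F put(86), leaving queue <33,3,86>
7. G put(12), leaving queue <33,3,86,12>
at event 16 (H's time-16 response) nothing linearizes any more
sample order A, B, C, D, E, F, G, H stalls at step 8 — H take() → empty has no legal effect
sample order A, B, C, D, F, E, G, H stalls at step 8 — H take() → empty has no legal effect

16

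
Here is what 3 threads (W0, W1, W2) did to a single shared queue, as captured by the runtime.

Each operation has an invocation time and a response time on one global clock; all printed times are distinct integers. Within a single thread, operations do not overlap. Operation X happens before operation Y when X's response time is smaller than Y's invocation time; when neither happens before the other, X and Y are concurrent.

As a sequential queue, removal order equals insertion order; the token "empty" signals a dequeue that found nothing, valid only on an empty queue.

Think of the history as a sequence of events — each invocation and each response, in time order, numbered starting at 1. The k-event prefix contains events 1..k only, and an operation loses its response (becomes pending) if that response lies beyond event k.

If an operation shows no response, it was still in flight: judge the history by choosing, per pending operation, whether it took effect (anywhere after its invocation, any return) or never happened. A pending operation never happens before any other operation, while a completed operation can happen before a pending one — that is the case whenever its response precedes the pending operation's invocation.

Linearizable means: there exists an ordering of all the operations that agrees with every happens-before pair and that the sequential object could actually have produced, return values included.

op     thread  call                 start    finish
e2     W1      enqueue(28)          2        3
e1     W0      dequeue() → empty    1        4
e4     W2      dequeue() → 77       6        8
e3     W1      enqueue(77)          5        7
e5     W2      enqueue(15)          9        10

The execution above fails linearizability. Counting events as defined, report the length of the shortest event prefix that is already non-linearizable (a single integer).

events 1..7 are linearizable; a witness order is e1, e2, e3:
1. e1 dequeue() → empty, leaving queue <>
2. e2 enqueue(28), leaving queue <28>
3. e3 enqueue(77), leaving queue <28,77>
adding event 8 (e4 responds at 8) leaves no legal real-time order
take e1, e2, e3, e4: step 4 already fails, because e4 dequeue() → 77 cannot occur there
take e1, e2, e4, e3: step 3 already fails, because e4 dequeue() → 77 cannot occur there

8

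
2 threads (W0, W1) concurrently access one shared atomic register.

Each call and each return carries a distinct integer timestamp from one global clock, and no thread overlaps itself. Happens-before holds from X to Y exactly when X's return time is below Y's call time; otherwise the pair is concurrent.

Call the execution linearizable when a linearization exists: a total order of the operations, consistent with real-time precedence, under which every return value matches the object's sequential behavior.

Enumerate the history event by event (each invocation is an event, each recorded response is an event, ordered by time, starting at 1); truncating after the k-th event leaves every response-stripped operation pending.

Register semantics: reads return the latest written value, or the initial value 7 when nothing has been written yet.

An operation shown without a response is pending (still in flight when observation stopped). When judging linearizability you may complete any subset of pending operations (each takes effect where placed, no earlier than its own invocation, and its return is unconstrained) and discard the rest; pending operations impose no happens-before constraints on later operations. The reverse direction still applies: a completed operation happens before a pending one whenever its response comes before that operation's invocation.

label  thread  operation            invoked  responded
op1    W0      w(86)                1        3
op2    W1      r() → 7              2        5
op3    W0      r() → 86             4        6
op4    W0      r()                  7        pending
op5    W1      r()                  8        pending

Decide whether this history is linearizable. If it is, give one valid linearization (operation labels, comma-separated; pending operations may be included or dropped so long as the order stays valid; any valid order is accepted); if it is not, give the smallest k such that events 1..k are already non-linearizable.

after step 1 (op2 r() → 7): value 7
after step 2 (op1 w(86)): value 86
after step 3 (op3 r() → 86): value 86

linearizable — witness: op2, op1, op3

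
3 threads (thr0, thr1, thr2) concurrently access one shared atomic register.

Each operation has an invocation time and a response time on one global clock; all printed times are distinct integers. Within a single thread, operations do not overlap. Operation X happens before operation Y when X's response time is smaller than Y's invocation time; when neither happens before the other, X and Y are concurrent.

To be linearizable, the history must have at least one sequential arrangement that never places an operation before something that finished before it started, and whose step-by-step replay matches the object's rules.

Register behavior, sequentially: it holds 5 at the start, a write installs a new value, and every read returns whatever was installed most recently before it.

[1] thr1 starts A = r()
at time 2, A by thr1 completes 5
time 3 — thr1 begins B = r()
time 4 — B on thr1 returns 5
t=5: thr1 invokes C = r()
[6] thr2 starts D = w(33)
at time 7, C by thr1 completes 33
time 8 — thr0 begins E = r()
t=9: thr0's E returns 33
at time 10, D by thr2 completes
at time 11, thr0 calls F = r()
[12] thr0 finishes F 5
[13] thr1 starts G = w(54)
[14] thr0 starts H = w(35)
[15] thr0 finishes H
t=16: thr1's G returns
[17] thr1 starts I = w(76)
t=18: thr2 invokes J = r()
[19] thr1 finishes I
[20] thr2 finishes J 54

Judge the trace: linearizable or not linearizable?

already the first 12 events (up to F's response at time 12) admit no linearization; the first 11 still do
all 3 real-time-respecting orders fail — 6 completed atomic register operations, no legal replay
sample order A, B, C, D, E, F stalls at step 3 — C r() → 33 has no legal effect
sample order A, B, C, E, D, F stalls at step 3 — C r() → 33 has no legal effect

not linearizable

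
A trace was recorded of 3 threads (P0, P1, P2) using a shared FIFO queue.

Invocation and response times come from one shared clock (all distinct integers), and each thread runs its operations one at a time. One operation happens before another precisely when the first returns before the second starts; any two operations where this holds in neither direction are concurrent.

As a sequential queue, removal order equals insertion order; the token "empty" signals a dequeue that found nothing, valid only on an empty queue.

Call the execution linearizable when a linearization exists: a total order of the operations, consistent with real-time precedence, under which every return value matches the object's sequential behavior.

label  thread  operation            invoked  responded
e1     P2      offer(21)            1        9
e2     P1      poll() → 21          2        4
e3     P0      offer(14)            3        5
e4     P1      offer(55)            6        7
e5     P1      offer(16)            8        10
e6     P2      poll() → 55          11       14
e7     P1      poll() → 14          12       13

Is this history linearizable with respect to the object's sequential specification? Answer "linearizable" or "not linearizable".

linearizable

one valid linearization: e1, e2, e3, e4, e5, e7, e6
step 1: e1 offer(21) — queue <21>
step 2: e2 poll() → 21 — queue <>
step 3: e3 offer(14) — queue <14>
step 4: e4 offer(55) — queue <14,55>
step 5: e5 offer(16) — queue <14,55,16>
step 6: e7 poll() → 14 — queue <55,16>
step 7: e6 poll() → 55 — queue <16>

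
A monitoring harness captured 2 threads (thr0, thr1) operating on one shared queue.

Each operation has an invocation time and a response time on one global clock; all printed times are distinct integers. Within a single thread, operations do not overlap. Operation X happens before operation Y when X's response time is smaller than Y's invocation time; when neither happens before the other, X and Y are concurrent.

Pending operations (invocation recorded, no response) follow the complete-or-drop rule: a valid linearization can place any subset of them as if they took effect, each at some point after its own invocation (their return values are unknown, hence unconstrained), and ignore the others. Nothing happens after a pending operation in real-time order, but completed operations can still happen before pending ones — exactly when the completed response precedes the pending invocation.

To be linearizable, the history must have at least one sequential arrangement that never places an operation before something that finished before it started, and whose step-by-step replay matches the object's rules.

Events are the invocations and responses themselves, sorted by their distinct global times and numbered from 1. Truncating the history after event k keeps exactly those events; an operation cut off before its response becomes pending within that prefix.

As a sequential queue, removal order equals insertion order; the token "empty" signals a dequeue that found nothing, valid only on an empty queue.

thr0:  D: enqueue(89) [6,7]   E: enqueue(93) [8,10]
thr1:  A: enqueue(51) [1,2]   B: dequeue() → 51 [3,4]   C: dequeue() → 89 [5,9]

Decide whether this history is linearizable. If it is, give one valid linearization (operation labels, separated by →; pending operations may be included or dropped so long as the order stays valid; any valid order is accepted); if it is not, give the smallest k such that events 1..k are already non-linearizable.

1. A enqueue(51), leaving queue <51>
2. B dequeue() → 51, leaving queue <>
3. D enqueue(89), leaving queue <89>
4. C dequeue() → 89, leaving queue <>
5. E enqueue(93), leaving queue <93>

linearizable — witness: A → B → D → C → E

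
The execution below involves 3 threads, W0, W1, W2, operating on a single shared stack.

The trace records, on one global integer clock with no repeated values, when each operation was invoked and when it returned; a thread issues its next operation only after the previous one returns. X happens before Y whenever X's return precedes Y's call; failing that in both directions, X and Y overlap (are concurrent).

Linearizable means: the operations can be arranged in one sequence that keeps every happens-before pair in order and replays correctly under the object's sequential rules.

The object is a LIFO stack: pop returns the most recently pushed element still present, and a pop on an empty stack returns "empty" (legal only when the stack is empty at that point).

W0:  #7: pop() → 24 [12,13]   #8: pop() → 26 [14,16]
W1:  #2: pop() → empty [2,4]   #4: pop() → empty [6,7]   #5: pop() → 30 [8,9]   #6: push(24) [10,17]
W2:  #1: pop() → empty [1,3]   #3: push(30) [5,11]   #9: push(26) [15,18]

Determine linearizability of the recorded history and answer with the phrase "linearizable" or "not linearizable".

linearizable

a witness: #1, #2, #4, #3, #5, #6, #7, #9, #8
step 1: #1 pop() → empty — stack <>
step 2: #2 pop() → empty — stack <>
step 3: #4 pop() → empty — stack <>
step 4: #3 push(30) — stack <30>
step 5: #5 pop() → 30 — stack <>
step 6: #6 push(24) — stack <24>
step 7: #7 pop() → 24 — stack <>
step 8: #9 push(26) — stack <26>
step 9: #8 pop() → 26 — stack <>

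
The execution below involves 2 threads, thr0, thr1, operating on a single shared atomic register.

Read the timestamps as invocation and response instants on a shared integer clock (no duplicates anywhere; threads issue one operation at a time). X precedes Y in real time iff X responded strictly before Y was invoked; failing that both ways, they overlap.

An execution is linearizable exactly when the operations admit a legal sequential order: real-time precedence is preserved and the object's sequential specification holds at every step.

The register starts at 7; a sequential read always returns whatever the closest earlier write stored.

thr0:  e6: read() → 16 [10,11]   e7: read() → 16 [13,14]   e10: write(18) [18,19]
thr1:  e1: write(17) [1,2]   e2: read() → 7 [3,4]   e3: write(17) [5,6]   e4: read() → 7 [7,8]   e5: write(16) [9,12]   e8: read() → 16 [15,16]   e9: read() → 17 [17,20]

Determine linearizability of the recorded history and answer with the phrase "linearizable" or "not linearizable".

events 1..3 are fine; event 4 — the response of e2 at time 4 — makes the prefix non-linearizable
a single order respects real time; the 2 completed atomic register operations fail replay along it
for example e1, e2 fails at step 2: e2 read() → 7 is not legal there

not linearizable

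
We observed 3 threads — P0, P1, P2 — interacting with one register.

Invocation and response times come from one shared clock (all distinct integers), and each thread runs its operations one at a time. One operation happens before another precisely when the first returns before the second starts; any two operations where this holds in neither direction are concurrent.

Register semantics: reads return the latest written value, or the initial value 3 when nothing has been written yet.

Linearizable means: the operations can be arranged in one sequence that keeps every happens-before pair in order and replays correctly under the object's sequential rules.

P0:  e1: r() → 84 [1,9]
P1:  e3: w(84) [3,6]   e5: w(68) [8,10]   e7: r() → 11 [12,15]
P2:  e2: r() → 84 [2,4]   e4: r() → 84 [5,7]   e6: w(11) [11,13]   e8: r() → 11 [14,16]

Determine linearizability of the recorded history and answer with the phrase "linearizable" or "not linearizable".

witness order: e3, e1, e2, e4, e5, e6, e7, e8
1. e3 w(84), leaving value 84
2. e1 r() → 84, leaving value 84
3. e2 r() → 84, leaving value 84
4. e4 r() → 84, leaving value 84
5. e5 w(68), leaving value 68
6. e6 w(11), leaving value 11
7. e7 r() → 11, leaving value 11
8. e8 r() → 11, leaving value 11

linearizable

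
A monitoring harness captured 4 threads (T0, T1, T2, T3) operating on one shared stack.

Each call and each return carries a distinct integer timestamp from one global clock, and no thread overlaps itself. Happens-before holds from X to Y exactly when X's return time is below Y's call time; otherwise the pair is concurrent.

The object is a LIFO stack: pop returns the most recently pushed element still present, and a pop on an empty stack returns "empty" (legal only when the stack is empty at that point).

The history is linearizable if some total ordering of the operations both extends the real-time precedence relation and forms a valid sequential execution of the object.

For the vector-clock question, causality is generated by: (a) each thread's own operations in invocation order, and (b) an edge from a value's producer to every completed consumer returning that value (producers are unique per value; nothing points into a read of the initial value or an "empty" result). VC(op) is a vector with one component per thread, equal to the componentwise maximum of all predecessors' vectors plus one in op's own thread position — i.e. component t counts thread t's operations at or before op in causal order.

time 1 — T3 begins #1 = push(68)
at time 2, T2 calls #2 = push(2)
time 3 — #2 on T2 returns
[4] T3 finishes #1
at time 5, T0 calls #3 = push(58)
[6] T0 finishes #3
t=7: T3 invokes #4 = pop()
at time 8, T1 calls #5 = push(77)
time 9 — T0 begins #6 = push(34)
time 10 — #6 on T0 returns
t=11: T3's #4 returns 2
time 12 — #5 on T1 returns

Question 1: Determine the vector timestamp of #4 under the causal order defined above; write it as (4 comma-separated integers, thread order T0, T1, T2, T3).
(0, 0, 1, 2)

#1 (invocation 1): nothing precedes it; T3's component alone gives (0, 0, 0, 1)
#2 (invocation 2): nothing precedes it; T2's component alone gives (0, 0, 1, 0)
#5 (invocation 8): nothing precedes it; T1's component alone gives (0, 1, 0, 0)
#3 (invocation 5): nothing precedes it; T0's component alone gives (1, 0, 0, 0)
merge at #6 (invoked 9): VC(#3)=(1, 0, 0, 0), own-thread bump on T0 → (2, 0, 0, 0)
merge at #4 (invoked 7): VC(#1)=(0, 0, 0, 1), VC(#2)=(0, 0, 1, 0), own-thread bump on T3 → (0, 0, 1, 2)
target: VC(#4) = (0, 0, 1, 2)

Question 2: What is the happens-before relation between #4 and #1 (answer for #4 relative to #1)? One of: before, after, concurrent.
after

#4 spans [7,11], #1 spans [1,4]
resp(#1)=4 < inv(#4)=7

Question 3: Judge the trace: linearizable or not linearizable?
not linearizable

events 1..10 are fine; event 11 — the response of #4 at time 11 — makes the prefix non-linearizable
all 4 real-time-respecting orders fail — 5 completed stack operations, no legal replay
no completion choice of the 1 pending operation (#5) rescues it — every subset was tried
take #1, #2, #3, #4, #6 (pending dropped): step 4 already fails, because #4 pop() → 2 cannot occur there
take #1, #2, #3, #6, #4 (pending dropped): step 5 already fails, because #4 pop() → 2 cannot occur there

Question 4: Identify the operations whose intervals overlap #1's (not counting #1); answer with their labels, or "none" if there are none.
#2

#1 spans [1,4]; an op avoiding the whole window 1..4 is ordered, any other is concurrent
#2 [2,3]: concurrent
#3 [5,6]: after
#4 [7,11]: after
#5 [8,12]: after
#6 [9,10]: after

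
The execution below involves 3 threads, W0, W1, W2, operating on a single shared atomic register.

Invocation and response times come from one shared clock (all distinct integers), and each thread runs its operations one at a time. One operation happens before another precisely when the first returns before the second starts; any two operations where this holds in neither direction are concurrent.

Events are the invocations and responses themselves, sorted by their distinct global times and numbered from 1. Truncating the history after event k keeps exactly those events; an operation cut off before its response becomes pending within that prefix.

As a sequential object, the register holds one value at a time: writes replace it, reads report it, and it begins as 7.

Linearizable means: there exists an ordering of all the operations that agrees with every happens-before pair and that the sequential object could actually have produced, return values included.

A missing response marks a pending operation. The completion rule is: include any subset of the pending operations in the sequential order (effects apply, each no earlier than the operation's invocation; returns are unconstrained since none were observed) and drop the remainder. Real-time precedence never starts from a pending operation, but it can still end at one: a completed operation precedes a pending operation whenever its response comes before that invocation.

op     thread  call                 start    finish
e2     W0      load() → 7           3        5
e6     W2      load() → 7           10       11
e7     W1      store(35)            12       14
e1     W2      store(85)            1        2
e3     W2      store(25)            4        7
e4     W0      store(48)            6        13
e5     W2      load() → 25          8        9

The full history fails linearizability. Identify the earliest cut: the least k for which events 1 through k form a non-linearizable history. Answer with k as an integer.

events 1..4 are linearizable, e.g. via e1:
after step 1 (e1 store(85)): value 85
at event 5 (e2's time-5 response) nothing linearizes any more
no escape via the 1 pending operation (e3): every completion choice fails
e.g. e1, e2 (pending dropped): illegal at step 2, since e2 load() → 7 cannot apply there

5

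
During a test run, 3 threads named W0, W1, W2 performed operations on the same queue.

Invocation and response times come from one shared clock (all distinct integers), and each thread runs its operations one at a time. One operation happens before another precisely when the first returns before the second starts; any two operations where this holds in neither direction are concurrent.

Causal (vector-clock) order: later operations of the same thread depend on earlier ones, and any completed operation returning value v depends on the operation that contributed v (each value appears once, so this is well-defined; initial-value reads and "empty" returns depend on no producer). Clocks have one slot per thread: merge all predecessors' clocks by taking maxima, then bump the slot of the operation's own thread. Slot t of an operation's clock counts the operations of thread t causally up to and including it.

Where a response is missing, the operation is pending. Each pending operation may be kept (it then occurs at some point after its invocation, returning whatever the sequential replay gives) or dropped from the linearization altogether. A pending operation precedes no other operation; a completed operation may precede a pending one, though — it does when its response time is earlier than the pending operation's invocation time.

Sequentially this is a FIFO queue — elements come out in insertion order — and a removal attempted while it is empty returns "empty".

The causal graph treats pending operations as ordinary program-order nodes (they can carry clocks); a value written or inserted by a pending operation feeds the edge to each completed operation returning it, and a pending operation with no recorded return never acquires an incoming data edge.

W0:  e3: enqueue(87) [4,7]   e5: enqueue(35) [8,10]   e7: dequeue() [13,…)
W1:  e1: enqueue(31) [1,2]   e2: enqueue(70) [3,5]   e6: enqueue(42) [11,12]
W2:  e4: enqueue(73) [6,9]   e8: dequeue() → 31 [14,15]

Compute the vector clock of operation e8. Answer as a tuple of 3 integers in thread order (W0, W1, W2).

root op e4, invoked 6: fresh clock plus W2's own tick → (0, 0, 1)
root op e1, invoked 1: fresh clock plus W1's own tick → (0, 1, 0)
root op e3, invoked 4: fresh clock plus W0's own tick → (1, 0, 0)
from VC(e1)=(0, 1, 0), e2 (invoked 3) maxes components and bumps W1 → (0, 2, 0)
from VC(e3)=(1, 0, 0), e5 (invoked 8) maxes components and bumps W0 → (2, 0, 0)
from VC(e1)=(0, 1, 0), VC(e4)=(0, 0, 1), e8 (invoked 14) maxes components and bumps W2 → (0, 1, 2)
from VC(e2)=(0, 2, 0), e6 (invoked 11) maxes components and bumps W1 → (0, 3, 0)
from VC(e5)=(2, 0, 0), e7 (invoked 13) maxes components and bumps W0 → (3, 0, 0)
target: VC(e8) = (0, 1, 2)

(0, 1, 2)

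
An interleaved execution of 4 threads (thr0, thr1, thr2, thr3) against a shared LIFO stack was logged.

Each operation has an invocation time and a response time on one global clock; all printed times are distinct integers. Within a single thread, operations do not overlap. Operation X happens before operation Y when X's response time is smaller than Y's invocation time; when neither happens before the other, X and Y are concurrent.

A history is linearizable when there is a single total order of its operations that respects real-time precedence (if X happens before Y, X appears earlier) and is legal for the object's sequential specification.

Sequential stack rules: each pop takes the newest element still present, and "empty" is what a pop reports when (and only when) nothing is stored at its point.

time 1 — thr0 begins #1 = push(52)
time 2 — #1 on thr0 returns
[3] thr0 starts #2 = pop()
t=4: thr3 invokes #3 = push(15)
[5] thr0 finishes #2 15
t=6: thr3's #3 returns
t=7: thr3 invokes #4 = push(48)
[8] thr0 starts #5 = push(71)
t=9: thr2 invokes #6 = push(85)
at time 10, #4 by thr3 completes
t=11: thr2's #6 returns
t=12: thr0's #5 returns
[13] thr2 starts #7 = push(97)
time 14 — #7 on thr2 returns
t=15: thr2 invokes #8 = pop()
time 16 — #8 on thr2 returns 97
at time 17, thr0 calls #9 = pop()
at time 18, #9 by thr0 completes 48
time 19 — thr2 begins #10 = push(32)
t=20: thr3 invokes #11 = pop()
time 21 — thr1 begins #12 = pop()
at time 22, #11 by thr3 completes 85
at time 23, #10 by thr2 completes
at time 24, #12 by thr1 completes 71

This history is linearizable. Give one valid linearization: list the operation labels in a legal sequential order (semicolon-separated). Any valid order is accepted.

#1; #3; #2; #5; #6; #4; #7; #8; #9; #11; #12; #10

after step 1 (#1 push(52)): stack <52>
after step 2 (#3 push(15)): stack <52,15>
after step 3 (#2 pop() → 15): stack <52>
after step 4 (#5 push(71)): stack <52,71>
after step 5 (#6 push(85)): stack <52,71,85>
after step 6 (#4 push(48)): stack <52,71,85,48>
after step 7 (#7 push(97)): stack <52,71,85,48,97>
after step 8 (#8 pop() → 97): stack <52,71,85,48>
after step 9 (#9 pop() → 48): stack <52,71,85>
after step 10 (#11 pop() → 85): stack <52,71>
after step 11 (#12 pop() → 71): stack <52>
after step 12 (#10 push(32)): stack <52,32>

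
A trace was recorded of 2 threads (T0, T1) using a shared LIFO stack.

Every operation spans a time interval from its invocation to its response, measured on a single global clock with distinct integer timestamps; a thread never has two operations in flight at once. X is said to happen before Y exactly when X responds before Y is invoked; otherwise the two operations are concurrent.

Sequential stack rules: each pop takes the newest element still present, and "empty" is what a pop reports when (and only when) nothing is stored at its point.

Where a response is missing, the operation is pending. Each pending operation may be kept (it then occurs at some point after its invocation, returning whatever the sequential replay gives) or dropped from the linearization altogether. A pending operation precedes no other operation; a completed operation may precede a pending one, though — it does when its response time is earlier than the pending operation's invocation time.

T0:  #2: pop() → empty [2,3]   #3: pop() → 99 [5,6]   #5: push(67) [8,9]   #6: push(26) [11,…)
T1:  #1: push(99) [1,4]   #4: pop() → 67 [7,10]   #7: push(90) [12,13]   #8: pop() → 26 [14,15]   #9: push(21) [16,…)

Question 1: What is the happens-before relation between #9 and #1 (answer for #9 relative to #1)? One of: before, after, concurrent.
#9 spans [16,…), #1 spans [1,4]
resp(#1)=4 < inv(#9)=16

after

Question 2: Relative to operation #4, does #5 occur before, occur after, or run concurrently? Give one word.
#5 spans [8,9], #4 spans [7,10]
the intervals overlap in both directions

concurrent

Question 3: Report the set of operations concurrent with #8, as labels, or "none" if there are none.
#8 spans [14,15]: anything still running between times 14 and 15 counts as concurrent
#1 [1,4]: before
#2 [2,3]: before
#3 [5,6]: before
#4 [7,10]: before
#5 [8,9]: before
#6 [11,…): concurrent
#7 [12,13]: before
#9 [16,…): after

#6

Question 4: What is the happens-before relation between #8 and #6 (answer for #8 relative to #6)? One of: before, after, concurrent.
#8 spans [14,15], #6 spans [11,…)
the intervals overlap in both directions

concurrent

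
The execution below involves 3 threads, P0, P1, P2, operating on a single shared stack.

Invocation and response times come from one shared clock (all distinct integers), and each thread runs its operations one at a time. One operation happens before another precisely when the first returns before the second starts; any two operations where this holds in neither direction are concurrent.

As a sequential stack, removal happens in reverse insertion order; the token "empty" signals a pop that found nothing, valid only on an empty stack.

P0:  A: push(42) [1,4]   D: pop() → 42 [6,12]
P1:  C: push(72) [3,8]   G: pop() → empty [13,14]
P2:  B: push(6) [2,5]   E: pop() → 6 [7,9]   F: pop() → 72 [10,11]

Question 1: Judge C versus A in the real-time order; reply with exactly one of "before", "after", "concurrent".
C spans [3,8], A spans [1,4]
the intervals overlap in both directions

concurrent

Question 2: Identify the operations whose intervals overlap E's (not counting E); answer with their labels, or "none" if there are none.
concurrent with E ([7,9]): every op whose interval crosses 7..9
A [1,4]: before
B [2,5]: before
C [3,8]: concurrent
D [6,12]: concurrent
F [10,11]: after
G [13,14]: after

C, D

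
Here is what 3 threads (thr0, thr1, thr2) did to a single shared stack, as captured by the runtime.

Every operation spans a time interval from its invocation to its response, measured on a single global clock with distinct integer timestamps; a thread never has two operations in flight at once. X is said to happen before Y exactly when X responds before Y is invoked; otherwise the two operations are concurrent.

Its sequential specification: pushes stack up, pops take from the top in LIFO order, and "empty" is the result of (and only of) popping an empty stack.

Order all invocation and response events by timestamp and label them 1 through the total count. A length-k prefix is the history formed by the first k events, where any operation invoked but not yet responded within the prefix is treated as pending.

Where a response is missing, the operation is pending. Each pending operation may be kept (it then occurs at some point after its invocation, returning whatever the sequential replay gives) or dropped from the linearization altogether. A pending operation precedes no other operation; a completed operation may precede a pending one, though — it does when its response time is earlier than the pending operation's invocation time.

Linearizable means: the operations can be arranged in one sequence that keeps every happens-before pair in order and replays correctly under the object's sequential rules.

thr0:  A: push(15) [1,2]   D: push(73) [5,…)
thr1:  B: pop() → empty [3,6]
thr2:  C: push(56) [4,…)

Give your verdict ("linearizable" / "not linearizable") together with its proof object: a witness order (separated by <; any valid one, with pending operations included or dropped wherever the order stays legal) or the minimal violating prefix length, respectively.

events 1..5 are fine; event 6 — the response of B at time 6 — makes the prefix non-linearizable
exhaustive check: the 2 completed stack ops admit one real-time order; illegal
every completion of the 2 pending operations (C, D) was checked; none linearizes
for example A, B (pending dropped) fails at step 2: B pop() → empty is not legal there

not linearizable — minimal violating prefix: 6 events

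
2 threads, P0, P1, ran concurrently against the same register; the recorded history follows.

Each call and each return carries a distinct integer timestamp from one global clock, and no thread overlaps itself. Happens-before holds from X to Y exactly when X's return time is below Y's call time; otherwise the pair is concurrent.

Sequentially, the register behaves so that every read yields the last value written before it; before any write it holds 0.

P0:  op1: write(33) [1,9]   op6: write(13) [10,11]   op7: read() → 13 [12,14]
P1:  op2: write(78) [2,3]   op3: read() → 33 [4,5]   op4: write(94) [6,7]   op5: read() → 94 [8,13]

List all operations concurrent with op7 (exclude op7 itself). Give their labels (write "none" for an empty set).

op7 spans [12,14]: anything still running between times 12 and 14 counts as concurrent
op1 [1,9]: before
op2 [2,3]: before
op3 [4,5]: before
op4 [6,7]: before
op5 [8,13]: concurrent
op6 [10,11]: before

op5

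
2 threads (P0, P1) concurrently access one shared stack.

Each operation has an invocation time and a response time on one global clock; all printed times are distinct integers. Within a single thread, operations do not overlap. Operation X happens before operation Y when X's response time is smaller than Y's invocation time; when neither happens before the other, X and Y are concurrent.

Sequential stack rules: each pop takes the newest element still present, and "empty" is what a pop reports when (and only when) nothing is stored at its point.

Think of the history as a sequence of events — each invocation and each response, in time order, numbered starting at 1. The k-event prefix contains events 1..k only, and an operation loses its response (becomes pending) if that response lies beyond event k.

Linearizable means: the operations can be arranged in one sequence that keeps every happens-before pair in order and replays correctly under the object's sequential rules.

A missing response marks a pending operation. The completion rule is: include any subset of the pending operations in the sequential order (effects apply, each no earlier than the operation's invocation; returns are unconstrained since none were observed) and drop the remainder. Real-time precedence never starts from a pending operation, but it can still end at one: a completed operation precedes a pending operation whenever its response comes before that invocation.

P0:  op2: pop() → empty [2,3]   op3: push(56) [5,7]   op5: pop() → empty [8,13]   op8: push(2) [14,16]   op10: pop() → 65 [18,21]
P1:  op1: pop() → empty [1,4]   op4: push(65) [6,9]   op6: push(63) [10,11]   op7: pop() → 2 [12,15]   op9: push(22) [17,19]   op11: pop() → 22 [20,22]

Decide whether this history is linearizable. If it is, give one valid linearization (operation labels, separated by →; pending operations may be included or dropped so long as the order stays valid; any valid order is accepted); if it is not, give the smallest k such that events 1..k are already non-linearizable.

events 1..12 are fine; event 13 — the response of op5 at time 13 — makes the prefix non-linearizable
checked exhaustively: 10 real-time-consistent orders of 6 completed operations, zero legal stack replays
every completion of the 1 pending operation (op7) was checked; none linearizes
for example op1, op2, op3, op4, op5, op6 (pending dropped) fails at step 5: op5 pop() → empty is not legal there
for example op1, op2, op3, op4, op6, op5 (pending dropped) fails at step 6: op5 pop() → empty is not legal there

not linearizable — minimal violating prefix: 13 events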